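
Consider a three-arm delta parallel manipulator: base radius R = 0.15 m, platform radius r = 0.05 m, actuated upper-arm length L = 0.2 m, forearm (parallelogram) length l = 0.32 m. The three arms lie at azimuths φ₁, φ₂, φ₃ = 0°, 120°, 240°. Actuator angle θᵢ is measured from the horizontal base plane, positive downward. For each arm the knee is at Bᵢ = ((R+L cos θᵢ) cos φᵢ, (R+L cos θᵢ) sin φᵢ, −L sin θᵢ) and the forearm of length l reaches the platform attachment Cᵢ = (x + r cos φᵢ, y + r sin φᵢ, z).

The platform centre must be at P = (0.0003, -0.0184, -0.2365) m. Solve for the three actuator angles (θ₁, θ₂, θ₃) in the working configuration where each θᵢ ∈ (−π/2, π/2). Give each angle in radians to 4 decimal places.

φ1=0.0° → target in arm frame (0.0003, -0.0184)
  e−x'=0.0997;  (l²−L²−(e−x')²−y'²−z²)/2L = -0.0095
  γ=atan2(-0.2365,0.0997)=-1.1718;  ψ=arccos(-0.0371)=1.6079;  θ1=γ+ψ≈0.4361
φ2=120.0° → target in arm frame (-0.0161, 0.0089)
  A cos θ + B sin θ = C:  0.1161·cos θ + -0.2365·sin θ = -0.0177
  √(A²+B²)=0.2635;  θ2 = -1.1145+1.6381 ≈ 0.5236
rotate P by −φ3: (0.0158, 0.0095, -0.2365)
  A cos θ + B sin θ = C:  0.0842·cos θ + -0.2365·sin θ = -0.0018
  θ3 = atan2(B,A) + arccos(C/0.2510) = 0.3492

θ₁ = 0.4361, θ₂ = 0.5236, θ₃ = 0.3492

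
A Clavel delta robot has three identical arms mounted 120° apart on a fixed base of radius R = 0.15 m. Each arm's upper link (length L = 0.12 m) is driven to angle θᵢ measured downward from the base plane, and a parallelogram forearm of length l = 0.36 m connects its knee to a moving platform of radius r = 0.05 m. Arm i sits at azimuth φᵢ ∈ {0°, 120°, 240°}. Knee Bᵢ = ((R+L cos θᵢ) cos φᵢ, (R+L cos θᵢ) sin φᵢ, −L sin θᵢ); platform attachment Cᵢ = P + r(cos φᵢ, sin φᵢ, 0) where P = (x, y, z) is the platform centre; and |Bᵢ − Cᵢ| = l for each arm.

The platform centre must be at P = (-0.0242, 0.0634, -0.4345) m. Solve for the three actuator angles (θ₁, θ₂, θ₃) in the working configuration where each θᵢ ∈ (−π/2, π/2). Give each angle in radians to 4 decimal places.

θ₁ = 1.3094, θ₂ = 0.8727, θ₃ = 1.3965

rotate P by −φ1: (-0.0242, 0.0634, -0.4345)
  A=0.1242, B=-0.4345, C=(l²−L²−A²−y'²−z²)/(2L)=-0.3876
  θ1 = atan2(B,A) + arccos(C/0.4519) = 1.3094
φ2=120.0° → target in arm frame (0.0670, -0.0107)
  A cos θ + B sin θ = C:  0.0330·cos θ + -0.4345·sin θ = -0.3116
  √(A²+B²)=0.4358;  θ2 = -1.4950+2.3677 ≈ 0.8727
rotate P by −φ3: (-0.0428, -0.0527, -0.4345)
  A cos θ + B sin θ = C:  0.1428·cos θ + -0.4345·sin θ = -0.4032
  θ3 = atan2(B,A) + arccos(C/0.4574) = 1.3965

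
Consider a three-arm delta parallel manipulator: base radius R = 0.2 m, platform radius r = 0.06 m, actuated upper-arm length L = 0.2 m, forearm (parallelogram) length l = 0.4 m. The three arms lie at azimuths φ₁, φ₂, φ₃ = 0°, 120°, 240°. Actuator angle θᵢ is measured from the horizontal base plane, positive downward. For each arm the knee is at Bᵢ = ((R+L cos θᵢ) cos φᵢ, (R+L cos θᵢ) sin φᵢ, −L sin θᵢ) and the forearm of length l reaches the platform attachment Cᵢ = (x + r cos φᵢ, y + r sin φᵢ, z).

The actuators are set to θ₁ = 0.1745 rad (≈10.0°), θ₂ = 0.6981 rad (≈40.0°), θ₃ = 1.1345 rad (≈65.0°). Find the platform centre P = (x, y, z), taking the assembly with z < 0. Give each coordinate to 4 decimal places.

(0.1219, 0.0736, -0.3639)

φ1=0.0°: virtual centre (0.3370, 0.0000, -0.0347), radius l
S2 = (0.2932·cos120.0°, 0.2932·sin120.0°, -0.1286) = (-0.1466, 0.2539, -0.1286)
φ3=240.0°: virtual centre (-0.1123, -0.1944, -0.1813), radius l
subtract pairs → two planes through P
[-0.9671 0.5079 -0.1877]·P = -0.0122;  [-0.8984 -0.3889 -0.2931]·P = -0.0315
det = 0.8324;  x = 0.0249+-0.2665z,  y = 0.0234+-0.1380z
sphere 1 gives Az²+Bz+C=0 with A=1.0901, B=0.2293, C=-0.0609;  B²−4AC=0.3181;  roots -0.3639, 0.1535;  negative root z = -0.3639
x = 0.1219, y = 0.0736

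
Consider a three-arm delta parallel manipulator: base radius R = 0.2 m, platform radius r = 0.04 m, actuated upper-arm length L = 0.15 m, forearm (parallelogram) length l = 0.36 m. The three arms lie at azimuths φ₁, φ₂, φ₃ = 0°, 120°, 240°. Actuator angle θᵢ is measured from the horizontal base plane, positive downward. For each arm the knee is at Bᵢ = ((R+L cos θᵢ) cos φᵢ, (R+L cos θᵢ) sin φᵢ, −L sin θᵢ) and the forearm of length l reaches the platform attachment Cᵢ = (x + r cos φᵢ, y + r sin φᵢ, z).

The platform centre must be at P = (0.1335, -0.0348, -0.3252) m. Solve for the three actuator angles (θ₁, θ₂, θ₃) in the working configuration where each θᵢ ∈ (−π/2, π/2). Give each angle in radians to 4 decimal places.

φ1=0.0° → target in arm frame (0.1335, -0.0348)
  A cos θ + B sin θ = C:  0.0265·cos θ + -0.3252·sin θ = -0.0019
  √(A²+B²)=0.3263;  θ1 = -1.4895+1.5766 ≈ 0.0871
rotate P by −φ2: (-0.0969, -0.0982, -0.3252)
  A=0.2569, B=-0.3252, C=(l²−L²−A²−y'²−z²)/(2L)=-0.2476
  θ2 = atan2(B,A) + arccos(C/0.4144) = 1.3090
arm 3 (φ=240.0°): x'=-0.0366, y'=0.1330
  A=0.1966, B=-0.3252, C=(l²−L²−A²−y'²−z²)/(2L)=-0.1833
  √(A²+B²)=0.3800;  θ3 = -1.0270+2.0743 ≈ 1.0473

θ₁ = 0.0871, θ₂ = 1.3090, θ₃ = 1.0473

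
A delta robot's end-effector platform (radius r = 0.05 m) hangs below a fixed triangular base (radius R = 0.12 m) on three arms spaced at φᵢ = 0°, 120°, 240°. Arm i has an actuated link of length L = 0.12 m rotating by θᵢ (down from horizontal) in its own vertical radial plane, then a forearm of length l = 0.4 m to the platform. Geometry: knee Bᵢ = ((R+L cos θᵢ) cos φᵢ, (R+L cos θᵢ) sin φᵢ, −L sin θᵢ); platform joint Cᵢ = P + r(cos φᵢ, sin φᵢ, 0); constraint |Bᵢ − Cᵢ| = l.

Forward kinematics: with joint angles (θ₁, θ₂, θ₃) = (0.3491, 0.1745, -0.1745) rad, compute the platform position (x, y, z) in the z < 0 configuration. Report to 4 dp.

(-0.0547, -0.0460, -0.3596)

arm 1 at φ=0.0°: (R−r)+L cos θ1 = 0.1828;  centre 1 = (0.1828, 0.0000, -0.0410)
arm 2 at φ=120.0°: (R−r)+L cos θ2 = 0.1882;  centre 2 = (-0.0941, 0.1630, -0.0208)
φ3=240.0°: virtual centre (-0.0941, -0.1630, 0.0208), radius l
eliminate P² terms by subtracting sphere 1 from 2 and 3
plane₁₂: -0.5537x+0.3259y+0.0404z = 0.0008
Cramer: x(z) = -0.0014+0.1483z;  y(z) = 0.0000+0.1278z
sphere 1 gives Az²+Bz+C=0 with A=1.0383, B=0.0275, C=-0.1244;  B²−4AC=0.5175;  roots -0.3596, 0.3332;  negative root z = -0.3596
x = -0.0547, y = -0.0460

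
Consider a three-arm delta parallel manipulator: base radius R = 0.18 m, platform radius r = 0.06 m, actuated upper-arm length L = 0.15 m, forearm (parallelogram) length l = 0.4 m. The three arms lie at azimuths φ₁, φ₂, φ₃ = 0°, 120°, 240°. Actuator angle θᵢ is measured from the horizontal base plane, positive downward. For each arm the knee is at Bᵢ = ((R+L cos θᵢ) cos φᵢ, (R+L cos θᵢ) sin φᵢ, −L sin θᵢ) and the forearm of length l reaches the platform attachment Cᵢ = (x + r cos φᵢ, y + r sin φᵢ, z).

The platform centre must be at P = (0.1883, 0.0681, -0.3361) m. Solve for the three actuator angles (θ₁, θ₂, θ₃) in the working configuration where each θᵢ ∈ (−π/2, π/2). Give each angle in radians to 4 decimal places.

θ₁ = -0.3491, θ₂ = 0.7856, θ₃ = 1.2216

rotate P by −φ1: (0.1883, 0.0681, -0.3361)
  A cos θ + B sin θ = C:  -0.0683·cos θ + -0.3361·sin θ = 0.0508
  γ=atan2(-0.3361,-0.0683)=-1.7713;  ψ=arccos(0.1481)=1.4222;  θ1=γ+ψ≈-0.3491
rotate P by −φ2: (-0.0352, -0.1971, -0.3361)
  A=0.1552, B=-0.3361, C=(l²−L²−A²−y'²−z²)/(2L)=-0.1280
  γ=atan2(-0.3361,0.1552)=-1.1383;  ψ=arccos(-0.3458)=1.9238;  θ2=γ+ψ≈0.7856
φ3=240.0° → target in arm frame (-0.1531, 0.1290)
  A cos θ + B sin θ = C:  0.2731·cos θ + -0.3361·sin θ = -0.2224
  θ3 = atan2(B,A) + arccos(C/0.4331) = 1.2216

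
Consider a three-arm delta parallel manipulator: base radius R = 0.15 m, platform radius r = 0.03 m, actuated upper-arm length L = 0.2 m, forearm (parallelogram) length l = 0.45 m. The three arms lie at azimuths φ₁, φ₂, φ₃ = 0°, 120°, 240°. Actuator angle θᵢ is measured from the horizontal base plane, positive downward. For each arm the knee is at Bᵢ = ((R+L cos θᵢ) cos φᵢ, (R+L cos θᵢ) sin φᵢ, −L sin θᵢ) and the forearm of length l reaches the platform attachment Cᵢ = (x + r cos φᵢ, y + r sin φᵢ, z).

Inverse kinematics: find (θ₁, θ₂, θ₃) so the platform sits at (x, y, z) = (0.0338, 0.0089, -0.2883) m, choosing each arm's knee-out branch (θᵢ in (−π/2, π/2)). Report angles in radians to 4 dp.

θ₁ = -0.3494, θ₂ = -0.0875, θ₃ = -0.0001

arm 1 (φ=0.0°): x'=0.0338, y'=0.0089
  A=0.0862, B=-0.2883, C=(l²−L²−A²−y'²−z²)/(2L)=0.1797
  θ1 = atan2(B,A) + arccos(C/0.3009) = -0.3494
φ2=120.0° → target in arm frame (-0.0092, -0.0337)
  e−x'=0.1292;  (l²−L²−(e−x')²−y'²−z²)/2L = 0.1539
  √(A²+B²)=0.3159;  θ2 = -1.1495+1.0620 ≈ -0.0875
arm 3 (φ=240.0°): x'=-0.0246, y'=0.0248
  e−x'=0.1446;  (l²−L²−(e−x')²−y'²−z²)/2L = 0.1446
  γ=atan2(-0.2883,0.1446)=-1.1059;  ψ=arccos(0.4484)=1.1058;  θ3=γ+ψ≈-0.0001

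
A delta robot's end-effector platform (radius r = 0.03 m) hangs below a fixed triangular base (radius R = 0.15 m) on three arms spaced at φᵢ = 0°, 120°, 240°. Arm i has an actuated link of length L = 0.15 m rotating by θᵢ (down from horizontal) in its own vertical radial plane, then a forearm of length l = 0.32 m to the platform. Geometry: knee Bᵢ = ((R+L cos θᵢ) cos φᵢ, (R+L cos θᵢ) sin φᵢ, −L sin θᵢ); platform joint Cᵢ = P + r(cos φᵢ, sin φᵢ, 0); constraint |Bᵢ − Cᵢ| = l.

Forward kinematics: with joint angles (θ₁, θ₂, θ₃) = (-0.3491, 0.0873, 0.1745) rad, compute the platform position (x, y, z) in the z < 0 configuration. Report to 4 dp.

(0.0278, 0.0052, -0.1678)

φ1=0.0°: virtual centre (0.2610, 0.0000, 0.0513), radius l
O2 = (0.2694·cos120.0°, 0.2694·sin120.0°, -0.0131) = (-0.1347, 0.2333, -0.0131)
φ3=240.0°: virtual centre (-0.1339, -0.2319, -0.0260), radius l
subtract pairs → two planes through P
plane₁₂: -0.7913x+0.4667y+-0.1288z = 0.0020
det = 0.7354;  x = -0.0023+-0.1794z,  y = 0.0004+-0.0282z
quadratic in z: (1.0330)z²+(-0.0082)z+(-0.0305)=0, √Δ=0.3548 → z ∈ {-0.1678, 0.1757}; z = -0.1678 (taking z<0)
x = 0.0278, y = 0.0052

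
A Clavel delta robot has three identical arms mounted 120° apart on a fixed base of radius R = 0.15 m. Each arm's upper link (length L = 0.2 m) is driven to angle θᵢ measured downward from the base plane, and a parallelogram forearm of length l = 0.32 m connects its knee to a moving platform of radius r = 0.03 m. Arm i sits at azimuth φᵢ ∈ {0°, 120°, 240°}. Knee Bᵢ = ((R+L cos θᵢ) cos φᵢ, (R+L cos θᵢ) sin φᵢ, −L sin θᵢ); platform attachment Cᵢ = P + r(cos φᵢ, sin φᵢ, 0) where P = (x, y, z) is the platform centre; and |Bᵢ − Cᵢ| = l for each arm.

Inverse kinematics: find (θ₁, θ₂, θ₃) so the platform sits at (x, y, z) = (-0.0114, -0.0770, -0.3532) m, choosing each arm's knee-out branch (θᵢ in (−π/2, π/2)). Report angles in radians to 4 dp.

θ₁ = 0.9596, θ₂ = 1.1344, θ₃ = 0.6109

arm 1 (φ=0.0°): x'=-0.0114, y'=-0.0770
  e−x'=0.1314;  (l²−L²−(e−x')²−y'²−z²)/2L = -0.2139
  √(A²+B²)=0.3769;  θ1 = -1.2146+2.1743 ≈ 0.9596
arm 2 (φ=120.0°): x'=-0.0610, y'=0.0484
  A cos θ + B sin θ = C:  0.1810·cos θ + -0.3532·sin θ = -0.2436
  √(A²+B²)=0.3969;  θ2 = -1.0973+2.2317 ≈ 1.1344
arm 3 (φ=240.0°): x'=0.0724, y'=0.0286
  A cos θ + B sin θ = C:  0.0476·cos θ + -0.3532·sin θ = -0.1636
  √(A²+B²)=0.3564;  θ3 = -1.4368+2.0477 ≈ 0.6109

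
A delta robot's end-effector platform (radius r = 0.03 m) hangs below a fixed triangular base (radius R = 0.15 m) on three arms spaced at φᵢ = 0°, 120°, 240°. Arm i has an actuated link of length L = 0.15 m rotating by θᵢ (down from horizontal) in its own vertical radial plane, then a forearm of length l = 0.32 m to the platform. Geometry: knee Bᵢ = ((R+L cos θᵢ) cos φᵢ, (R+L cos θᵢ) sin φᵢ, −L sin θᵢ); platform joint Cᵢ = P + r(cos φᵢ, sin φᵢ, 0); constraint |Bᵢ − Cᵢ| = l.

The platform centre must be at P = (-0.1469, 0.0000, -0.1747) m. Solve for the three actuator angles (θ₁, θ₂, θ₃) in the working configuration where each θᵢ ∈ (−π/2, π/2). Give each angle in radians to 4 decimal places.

θ₁ = 1.2216, θ₂ = -0.3486, θ₃ = -0.3486

rotate P by −φ1: (-0.1469, 0.0000, -0.1747)
  e−x'=0.2669;  (l²−L²−(e−x')²−y'²−z²)/2L = -0.0729
  √(A²+B²)=0.3190;  θ1 = -0.5796+1.8012 ≈ 1.2216
arm 2 (φ=120.0°): x'=0.0734, y'=0.1272
  A=0.0466, B=-0.1747, C=(l²−L²−A²−y'²−z²)/(2L)=0.1034
  θ2 = atan2(B,A) + arccos(C/0.1808) = -0.3486
φ3=240.0° → target in arm frame (0.0735, -0.1272)
  A cos θ + B sin θ = C:  0.0465·cos θ + -0.1747·sin θ = 0.1034
  γ=atan2(-0.1747,0.0465)=-1.3104;  ψ=arccos(0.5721)=0.9618;  θ3=γ+ψ≈-0.3486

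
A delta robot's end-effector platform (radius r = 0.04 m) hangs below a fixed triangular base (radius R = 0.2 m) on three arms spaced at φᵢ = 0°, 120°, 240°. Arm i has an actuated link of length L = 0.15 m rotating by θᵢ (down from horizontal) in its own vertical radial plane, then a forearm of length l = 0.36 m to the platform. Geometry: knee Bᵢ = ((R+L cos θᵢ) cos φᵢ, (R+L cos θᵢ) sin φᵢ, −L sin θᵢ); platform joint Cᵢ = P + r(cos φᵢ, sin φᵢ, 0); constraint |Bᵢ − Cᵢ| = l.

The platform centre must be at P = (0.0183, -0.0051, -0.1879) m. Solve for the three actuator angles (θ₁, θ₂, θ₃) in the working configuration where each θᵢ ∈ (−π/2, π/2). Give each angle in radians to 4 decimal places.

arm 1 (φ=0.0°): x'=0.0183, y'=-0.0051
  e−x'=0.1417;  (l²−L²−(e−x')²−y'²−z²)/2L = 0.1723
  γ=atan2(-0.1879,0.1417)=-0.9247;  ψ=arccos(0.7321)=0.7494;  θ1=γ+ψ≈-0.1753
arm 2 (φ=120.0°): x'=-0.0136, y'=-0.0133
  A=0.1736, B=-0.1879, C=(l²−L²−A²−y'²−z²)/(2L)=0.1383
  √(A²+B²)=0.2558;  θ2 = -0.8250+0.9995 ≈ 0.1745
rotate P by −φ3: (-0.0047, 0.0184, -0.1879)
  A cos θ + B sin θ = C:  0.1647·cos θ + -0.1879·sin θ = 0.1477
  θ3 = atan2(B,A) + arccos(C/0.2499) = 0.0873

θ₁ = -0.1753, θ₂ = 0.1745, θ₃ = 0.0873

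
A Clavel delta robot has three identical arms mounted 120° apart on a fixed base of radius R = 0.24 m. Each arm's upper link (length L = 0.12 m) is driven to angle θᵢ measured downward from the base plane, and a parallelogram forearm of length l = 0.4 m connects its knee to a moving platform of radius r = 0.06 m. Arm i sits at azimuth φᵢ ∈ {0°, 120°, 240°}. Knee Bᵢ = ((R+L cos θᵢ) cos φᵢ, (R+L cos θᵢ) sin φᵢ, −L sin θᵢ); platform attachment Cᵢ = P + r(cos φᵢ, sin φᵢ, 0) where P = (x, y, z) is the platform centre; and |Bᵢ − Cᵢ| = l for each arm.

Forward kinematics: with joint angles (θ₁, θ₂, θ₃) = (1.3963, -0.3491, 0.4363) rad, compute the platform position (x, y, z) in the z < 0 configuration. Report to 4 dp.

φ1=0.0°: virtual centre (0.2008, 0.0000, -0.1182), radius l
S2 = (0.2928·cos120.0°, 0.2928·sin120.0°, 0.0410) = (-0.1464, 0.2535, 0.0410)
arm 3 at φ=240.0°: ρ3 = 0.2888;  S3 = (-0.1444, -0.2501, -0.0507)
eliminate P² terms by subtracting sphere 1 from 2 and 3
linear system: -0.6944x+0.5071y = 0.0331−0.3184z; -0.6904x+-0.5001y = 0.0317−0.1349z
Cramer: x(z) = -0.0467+0.3265z;  y(z) = 0.0012-0.1809z
sphere 1 gives Az²+Bz+C=0 with A=1.1393, B=0.0742, C=-0.0847;  B²−4AC=0.3917;  roots -0.3072, 0.2421;  negative root z = -0.3072
x = -0.1471, y = 0.0568

(-0.1471, 0.0568, -0.3072)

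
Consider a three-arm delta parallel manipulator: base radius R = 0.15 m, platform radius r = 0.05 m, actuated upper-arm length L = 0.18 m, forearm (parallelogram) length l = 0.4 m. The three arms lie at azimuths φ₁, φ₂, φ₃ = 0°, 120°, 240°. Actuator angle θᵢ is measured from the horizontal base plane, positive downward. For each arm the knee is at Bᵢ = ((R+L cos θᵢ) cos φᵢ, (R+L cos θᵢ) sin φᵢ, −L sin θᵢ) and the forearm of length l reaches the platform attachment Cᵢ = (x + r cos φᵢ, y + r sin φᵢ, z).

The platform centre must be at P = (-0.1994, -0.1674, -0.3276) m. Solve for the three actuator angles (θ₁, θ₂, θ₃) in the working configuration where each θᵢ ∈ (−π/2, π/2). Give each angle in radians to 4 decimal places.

φ1=0.0° → target in arm frame (-0.1994, -0.1674)
  A cos θ + B sin θ = C:  0.2994·cos θ + -0.3276·sin θ = -0.2705
  θ1 = atan2(B,A) + arccos(C/0.4438) = 1.3959
rotate P by −φ2: (-0.0453, 0.2564, -0.3276)
  A=0.1453, B=-0.3276, C=(l²−L²−A²−y'²−z²)/(2L)=-0.1849
  θ2 = atan2(B,A) + arccos(C/0.3584) = 0.9595
rotate P by −φ3: (0.2447, -0.0890, -0.3276)
  A=-0.1447, B=-0.3276, C=(l²−L²−A²−y'²−z²)/(2L)=-0.0238
  θ3 = atan2(B,A) + arccos(C/0.3581) = -0.3493

θ₁ = 1.3959, θ₂ = 0.9595, θ₃ = -0.3493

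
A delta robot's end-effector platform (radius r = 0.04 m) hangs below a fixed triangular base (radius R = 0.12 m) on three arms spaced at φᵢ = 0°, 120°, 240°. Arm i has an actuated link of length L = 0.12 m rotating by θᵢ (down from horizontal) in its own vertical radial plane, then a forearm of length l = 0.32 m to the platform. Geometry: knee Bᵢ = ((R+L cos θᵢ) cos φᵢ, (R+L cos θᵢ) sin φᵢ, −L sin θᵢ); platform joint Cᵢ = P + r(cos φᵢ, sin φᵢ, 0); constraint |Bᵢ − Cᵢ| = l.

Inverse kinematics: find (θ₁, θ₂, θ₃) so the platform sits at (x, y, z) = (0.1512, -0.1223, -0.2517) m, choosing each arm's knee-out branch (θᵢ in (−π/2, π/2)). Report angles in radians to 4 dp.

θ₁ = -0.3493, θ₂ = 1.3966, θ₃ = 0.4363

arm 1 (φ=0.0°): x'=0.1512, y'=-0.1223
  e−x'=-0.0712;  (l²−L²−(e−x')²−y'²−z²)/2L = 0.0193
  γ=atan2(-0.2517,-0.0712)=-1.8465;  ψ=arccos(0.0736)=1.4971;  θ1=γ+ψ≈-0.3493
rotate P by −φ2: (-0.1815, -0.0698, -0.2517)
  e−x'=0.2615;  (l²−L²−(e−x')²−y'²−z²)/2L = -0.2026
  √(A²+B²)=0.3630;  θ2 = -0.7663+2.1629 ≈ 1.3966
rotate P by −φ3: (0.0303, 0.1921, -0.2517)
  A cos θ + B sin θ = C:  0.0497·cos θ + -0.2517·sin θ = -0.0613
  γ=atan2(-0.2517,0.0497)=-1.3759;  ψ=arccos(-0.2391)=1.8122;  θ3=γ+ψ≈0.4363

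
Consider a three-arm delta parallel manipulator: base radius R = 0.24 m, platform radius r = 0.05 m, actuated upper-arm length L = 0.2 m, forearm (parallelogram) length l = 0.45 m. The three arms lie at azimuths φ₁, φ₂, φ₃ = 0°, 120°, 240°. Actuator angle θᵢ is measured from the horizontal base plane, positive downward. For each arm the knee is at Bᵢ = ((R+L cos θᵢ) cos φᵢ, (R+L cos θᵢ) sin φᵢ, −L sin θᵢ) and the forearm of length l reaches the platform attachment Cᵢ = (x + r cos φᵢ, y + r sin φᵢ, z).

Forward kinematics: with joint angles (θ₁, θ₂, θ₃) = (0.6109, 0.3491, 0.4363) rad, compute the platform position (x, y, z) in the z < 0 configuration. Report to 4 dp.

(-0.0317, 0.0104, -0.3465)

arm 1 at φ=0.0°: e+L cos θ1 = 0.3538;  centre 1 = (0.3538, 0.0000, -0.1147)
arm 2 at φ=120.0°: e+L cos θ2 = 0.3779;  centre 2 = (-0.1890, 0.3273, -0.0684)
arm 3 at φ=240.0°: e+L cos θ3 = 0.3713;  centre 3 = (-0.1856, -0.3215, -0.0845)
|centre ₂|²−|centre ₁|² = 0.0092;  |centre ₃|²−|centre ₁|² = 0.0066
linear system: -1.0856x+0.6546y = 0.0092−0.0926z; -1.0789x+-0.6430y = 0.0066−0.0604z
det = 1.4044;  x = -0.0073+0.0706z,  y = 0.0019+-0.0245z
into |P−centre ₁|² = l²: 1.0056z² + 0.1784z + -0.0589 = 0;  Δ = 0.2689;  z = -0.3465 or 0.1691 → z<0 root = -0.3465
x = -0.0317, y = 0.0104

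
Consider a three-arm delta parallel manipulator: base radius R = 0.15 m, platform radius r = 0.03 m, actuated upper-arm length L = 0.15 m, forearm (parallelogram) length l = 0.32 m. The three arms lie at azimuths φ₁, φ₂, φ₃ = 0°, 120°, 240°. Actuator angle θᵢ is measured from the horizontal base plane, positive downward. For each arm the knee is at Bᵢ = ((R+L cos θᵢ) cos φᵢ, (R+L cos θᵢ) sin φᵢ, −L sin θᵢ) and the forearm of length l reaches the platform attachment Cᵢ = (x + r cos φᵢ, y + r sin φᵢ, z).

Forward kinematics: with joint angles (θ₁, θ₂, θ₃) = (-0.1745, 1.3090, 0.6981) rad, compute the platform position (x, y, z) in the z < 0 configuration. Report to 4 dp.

(0.1315, -0.0774, -0.2530)

centre 1 = (0.2677·cos0.0°, 0.2677·sin0.0°, 0.0260) = (0.2677, 0.0000, 0.0260)
centre 2 = (0.1588·cos120.0°, 0.1588·sin120.0°, -0.1449) = (-0.0794, 0.1375, -0.1449)
centre 3 = (0.2349·cos240.0°, 0.2349·sin240.0°, -0.0964) = (-0.1175, -0.2034, -0.0964)
|centre ₂|²−|centre ₁|² = -0.0261;  |centre ₃|²−|centre ₁|² = -0.0079
[-0.6943 0.2751 -0.3419]·P = -0.0261;  [-0.7704 -0.4069 -0.2449]·P = -0.0079
Cramer: x(z) = 0.0259-0.4176z;  y(z) = -0.0297+0.1888z
quadratic in z: (1.2100)z²+(0.1387)z+(-0.0424)=0, √Δ=0.4736 → z ∈ {-0.2530, 0.1384}; z = -0.2530 (taking z<0)
x = 0.1315, y = -0.0774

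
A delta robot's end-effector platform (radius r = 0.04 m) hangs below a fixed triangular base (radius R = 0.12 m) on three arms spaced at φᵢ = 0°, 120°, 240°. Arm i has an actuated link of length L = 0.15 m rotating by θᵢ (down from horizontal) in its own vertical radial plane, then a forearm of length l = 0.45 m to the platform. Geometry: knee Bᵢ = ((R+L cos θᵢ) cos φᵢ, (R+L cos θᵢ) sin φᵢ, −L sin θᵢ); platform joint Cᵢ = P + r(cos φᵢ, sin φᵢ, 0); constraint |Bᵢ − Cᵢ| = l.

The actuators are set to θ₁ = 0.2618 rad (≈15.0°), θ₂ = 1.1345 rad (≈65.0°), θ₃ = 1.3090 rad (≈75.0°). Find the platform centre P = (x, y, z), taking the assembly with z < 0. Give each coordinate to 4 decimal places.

φ1=0.0°: virtual centre (0.2249, 0.0000, -0.0388), radius l
arm 2 at φ=120.0°: (R−r)+L cos θ2 = 0.1434;  centre 2 = (-0.0717, 0.1242, -0.1359)
φ3=240.0°: virtual centre (-0.0594, -0.1029, -0.1449), radius l
|centre ₂|²−|centre ₁|² = -0.0130;  |centre ₃|²−|centre ₁|² = -0.0170
linear system: -0.5932x+0.2484y = -0.0130−-0.1943z; -0.5686x+-0.2058y = -0.0170−-0.2121z
Cramer: x(z) = 0.0262-0.3519z;  y(z) = 0.0101-0.0584z
into |P−centre ₁|² = l²: 1.1273z² + 0.2163z + -0.1614 = 0;  Δ = 0.7746;  z = -0.4863 or 0.2944 → z<0 root = -0.4863
x = 0.1974, y = 0.0385

(0.1974, 0.0385, -0.4863)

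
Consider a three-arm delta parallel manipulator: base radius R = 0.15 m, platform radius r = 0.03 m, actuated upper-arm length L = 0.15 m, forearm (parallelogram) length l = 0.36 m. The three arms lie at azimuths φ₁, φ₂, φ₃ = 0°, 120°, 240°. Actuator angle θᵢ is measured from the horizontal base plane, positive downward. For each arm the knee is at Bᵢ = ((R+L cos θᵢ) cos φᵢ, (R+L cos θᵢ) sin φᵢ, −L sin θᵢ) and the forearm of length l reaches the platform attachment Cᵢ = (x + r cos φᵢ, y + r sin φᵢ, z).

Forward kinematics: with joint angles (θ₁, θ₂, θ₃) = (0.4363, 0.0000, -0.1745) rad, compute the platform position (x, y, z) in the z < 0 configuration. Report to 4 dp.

arm 1 at φ=0.0°: ρ1 = 0.2559;  O1 = (0.2559, 0.0000, -0.0634)
φ2=120.0°: virtual centre (-0.1350, 0.2338, 0.0000), radius l
arm 3 at φ=240.0°: ρ3 = 0.2677;  O3 = (-0.1339, -0.2319, 0.0260)
|O₂|²−|O₁|² = 0.0034;  |O₃|²−|O₁|² = 0.0028
[-0.7819 0.4677 0.1268]·P = 0.0034;  [-0.7796 -0.4637 0.1789]·P = 0.0028
det = 0.7272;  x = -0.0040+0.1959z,  y = 0.0006+0.0564z
into |P−O₁|² = l²: 1.0415z² + 0.0250z + -0.0580 = 0;  Δ = 0.2424;  z = -0.2483 or 0.2243 → z<0 root = -0.2483
x = -0.0526, y = -0.0134

(-0.0526, -0.0134, -0.2483)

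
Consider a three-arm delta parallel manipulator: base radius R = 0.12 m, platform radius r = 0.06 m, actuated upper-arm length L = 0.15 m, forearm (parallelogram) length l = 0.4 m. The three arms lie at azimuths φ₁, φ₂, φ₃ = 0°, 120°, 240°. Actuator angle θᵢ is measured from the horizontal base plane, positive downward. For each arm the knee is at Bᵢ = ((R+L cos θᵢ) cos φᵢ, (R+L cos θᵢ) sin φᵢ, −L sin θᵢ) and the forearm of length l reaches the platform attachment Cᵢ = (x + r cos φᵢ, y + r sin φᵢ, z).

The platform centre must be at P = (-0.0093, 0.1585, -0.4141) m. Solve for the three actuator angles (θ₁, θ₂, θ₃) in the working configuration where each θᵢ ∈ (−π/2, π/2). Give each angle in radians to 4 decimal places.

arm 1 (φ=0.0°): x'=-0.0093, y'=0.1585
  A cos θ + B sin θ = C:  0.0693·cos θ + -0.4141·sin θ = -0.2130
  γ=atan2(-0.4141,0.0693)=-1.4050;  ψ=arccos(-0.5073)=2.1029;  θ1=γ+ψ≈0.6979
rotate P by −φ2: (0.1419, -0.0712, -0.4141)
  A=-0.0819, B=-0.4141, C=(l²−L²−A²−y'²−z²)/(2L)=-0.1525
  √(A²+B²)=0.4221;  θ2 = -1.7661+1.9405 ≈ 0.1744
rotate P by −φ3: (-0.1326, -0.0873, -0.4141)
  e−x'=0.1926;  (l²−L²−(e−x')²−y'²−z²)/2L = -0.2623
  θ3 = atan2(B,A) + arccos(C/0.4567) = 1.0473

θ₁ = 0.6979, θ₂ = 0.1744, θ₃ = 1.0473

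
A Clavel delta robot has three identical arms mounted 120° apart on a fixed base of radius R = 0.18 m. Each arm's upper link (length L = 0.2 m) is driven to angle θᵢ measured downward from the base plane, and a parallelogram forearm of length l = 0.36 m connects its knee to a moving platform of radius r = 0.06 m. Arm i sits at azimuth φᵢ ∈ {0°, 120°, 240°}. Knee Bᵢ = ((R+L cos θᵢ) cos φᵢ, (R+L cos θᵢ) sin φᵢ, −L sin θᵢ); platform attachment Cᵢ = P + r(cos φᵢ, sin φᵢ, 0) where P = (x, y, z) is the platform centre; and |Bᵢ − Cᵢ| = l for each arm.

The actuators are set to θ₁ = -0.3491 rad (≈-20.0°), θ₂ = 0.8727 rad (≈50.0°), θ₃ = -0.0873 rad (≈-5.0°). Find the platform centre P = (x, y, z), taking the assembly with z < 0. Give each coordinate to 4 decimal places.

O1 = (0.3079·cos0.0°, 0.3079·sin0.0°, 0.0684) = (0.3079, 0.0000, 0.0684)
φ2=120.0°: virtual centre (-0.1243, 0.2153, -0.1532), radius l
φ3=240.0°: virtual centre (-0.1596, -0.2765, 0.0174), radius l
subtract pairs → two planes through P
[-0.8644 0.4305 -0.4432]·P = -0.0143;  [-0.9351 -0.5529 -0.1019]·P = 0.0027
det = 0.8805;  x = 0.0076+-0.3282z,  y = -0.0178+0.3706z
sphere 1 gives Az²+Bz+C=0 with A=1.2451, B=0.0471, C=-0.0344;  B²−4AC=0.1736;  roots -0.1862, 0.1484;  negative root z = -0.1862
x = 0.0687, y = -0.0868

(0.0687, -0.0868, -0.1862)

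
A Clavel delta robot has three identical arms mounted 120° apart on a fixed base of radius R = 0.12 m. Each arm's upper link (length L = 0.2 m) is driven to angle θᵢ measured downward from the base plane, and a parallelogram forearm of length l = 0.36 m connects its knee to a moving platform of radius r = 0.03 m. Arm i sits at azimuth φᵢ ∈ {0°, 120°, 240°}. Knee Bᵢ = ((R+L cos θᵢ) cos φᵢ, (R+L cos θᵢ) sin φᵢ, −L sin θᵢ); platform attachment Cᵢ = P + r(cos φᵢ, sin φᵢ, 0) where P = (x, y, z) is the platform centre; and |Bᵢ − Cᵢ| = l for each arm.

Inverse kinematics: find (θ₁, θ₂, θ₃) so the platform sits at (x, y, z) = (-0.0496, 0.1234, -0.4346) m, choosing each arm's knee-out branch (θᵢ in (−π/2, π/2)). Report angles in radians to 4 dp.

arm 1 (φ=0.0°): x'=-0.0496, y'=0.1234
  A=0.1396, B=-0.4346, C=(l²−L²−A²−y'²−z²)/(2L)=-0.3350
  θ1 = atan2(B,A) + arccos(C/0.4565) = 1.1348
arm 2 (φ=120.0°): x'=0.1317, y'=-0.0187
  A cos θ + B sin θ = C:  -0.0417·cos θ + -0.4346·sin θ = -0.2534
  θ2 = atan2(B,A) + arccos(C/0.4366) = 0.5237
φ3=240.0° → target in arm frame (-0.0821, -0.1047)
  A=0.1721, B=-0.4346, C=(l²−L²−A²−y'²−z²)/(2L)=-0.3496
  √(A²+B²)=0.4674;  θ3 = -1.1938+2.4157 ≈ 1.2219

θ₁ = 1.1348, θ₂ = 0.5237, θ₃ = 1.2219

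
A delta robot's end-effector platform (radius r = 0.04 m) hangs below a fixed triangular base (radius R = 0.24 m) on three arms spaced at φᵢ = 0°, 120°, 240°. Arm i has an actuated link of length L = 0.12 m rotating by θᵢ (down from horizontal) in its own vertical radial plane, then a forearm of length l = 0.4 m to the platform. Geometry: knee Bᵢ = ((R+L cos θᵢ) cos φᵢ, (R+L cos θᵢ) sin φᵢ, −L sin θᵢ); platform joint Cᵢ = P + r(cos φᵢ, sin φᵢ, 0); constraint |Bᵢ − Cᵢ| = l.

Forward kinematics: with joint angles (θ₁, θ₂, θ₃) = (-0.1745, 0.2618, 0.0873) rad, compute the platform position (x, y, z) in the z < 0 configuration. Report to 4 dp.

φ1=0.0°: virtual centre (0.3182, 0.0000, 0.0208), radius l
arm 2 at φ=120.0°: ρ2 = 0.3159;  S2 = (-0.1580, 0.2736, -0.0311)
φ3=240.0°: virtual centre (-0.1598, -0.2767, -0.0105), radius l
eliminate P² terms by subtracting sphere 1 from 2 and 3
[-0.9523 0.5472 -0.1038]·P = -0.0009;  [-0.9559 -0.5535 -0.0626]·P = 0.0005
Cramer: x(z) = 0.0002-0.0873z;  y(z) = -0.0013+0.0377z
into |P−S₁|² = l²: 1.0090z² + 0.0138z + -0.0585 = 0;  Δ = 0.2361;  z = -0.2476 or 0.2340 → z<0 root = -0.2476
x = 0.0218, y = -0.0107

(0.0218, -0.0107, -0.2476)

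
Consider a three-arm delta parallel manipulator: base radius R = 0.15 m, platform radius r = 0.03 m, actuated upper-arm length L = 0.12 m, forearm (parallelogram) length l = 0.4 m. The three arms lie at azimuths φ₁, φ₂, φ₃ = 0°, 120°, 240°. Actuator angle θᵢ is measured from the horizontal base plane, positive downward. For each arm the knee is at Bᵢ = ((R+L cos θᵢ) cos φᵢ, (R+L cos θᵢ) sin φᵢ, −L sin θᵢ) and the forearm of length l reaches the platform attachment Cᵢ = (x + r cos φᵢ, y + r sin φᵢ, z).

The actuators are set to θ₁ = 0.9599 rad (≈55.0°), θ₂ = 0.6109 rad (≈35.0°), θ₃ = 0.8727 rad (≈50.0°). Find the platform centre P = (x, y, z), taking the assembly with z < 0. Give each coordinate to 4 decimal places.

(-0.0330, 0.0337, -0.4295)

φ1=0.0°: virtual centre (0.1888, 0.0000, -0.0983), radius l
φ2=120.0°: virtual centre (-0.1091, 0.1890, -0.0688), radius l
φ3=240.0°: virtual centre (-0.0986, -0.1707, -0.0919), radius l
subtract pairs → two planes through P
plane₁₂: -0.5960x+0.3781y+0.0589z = 0.0071
det = 0.4208;  x = -0.0075+0.0593z,  y = 0.0068+-0.0625z
quadratic in z: (1.0074)z²+(0.1725)z+(-0.1117)=0, √Δ=0.6928 → z ∈ {-0.4295, 0.2583}; z = -0.4295 (taking z<0)
x = -0.0330, y = 0.0337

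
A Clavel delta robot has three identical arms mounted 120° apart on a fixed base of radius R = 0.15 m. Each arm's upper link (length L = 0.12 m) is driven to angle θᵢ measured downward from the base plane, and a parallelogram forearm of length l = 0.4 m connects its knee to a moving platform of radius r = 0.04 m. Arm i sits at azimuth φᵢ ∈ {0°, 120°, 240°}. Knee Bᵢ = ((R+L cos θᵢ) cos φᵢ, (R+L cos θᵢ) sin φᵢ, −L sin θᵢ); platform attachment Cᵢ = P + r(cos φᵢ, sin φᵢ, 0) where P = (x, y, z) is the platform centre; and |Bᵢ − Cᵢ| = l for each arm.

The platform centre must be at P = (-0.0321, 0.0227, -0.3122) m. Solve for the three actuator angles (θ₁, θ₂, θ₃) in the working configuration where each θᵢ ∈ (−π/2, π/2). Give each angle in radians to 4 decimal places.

φ1=0.0° → target in arm frame (-0.0321, 0.0227)
  A cos θ + B sin θ = C:  0.1421·cos θ + -0.3122·sin θ = 0.1143
  γ=atan2(-0.3122,0.1421)=-1.1437;  ψ=arccos(0.3331)=1.2312;  θ1=γ+ψ≈0.0875
arm 2 (φ=120.0°): x'=0.0357, y'=0.0164
  A cos θ + B sin θ = C:  0.0743·cos θ + -0.3122·sin θ = 0.1764
  γ=atan2(-0.3122,0.0743)=-1.3372;  ψ=arccos(0.5497)=0.9887;  θ2=γ+ψ≈-0.3484
arm 3 (φ=240.0°): x'=-0.0036, y'=-0.0391
  A=0.1136, B=-0.3122, C=(l²−L²−A²−y'²−z²)/(2L)=0.1404
  θ3 = atan2(B,A) + arccos(C/0.3322) = -0.0872

θ₁ = 0.0875, θ₂ = -0.3484, θ₃ = -0.0872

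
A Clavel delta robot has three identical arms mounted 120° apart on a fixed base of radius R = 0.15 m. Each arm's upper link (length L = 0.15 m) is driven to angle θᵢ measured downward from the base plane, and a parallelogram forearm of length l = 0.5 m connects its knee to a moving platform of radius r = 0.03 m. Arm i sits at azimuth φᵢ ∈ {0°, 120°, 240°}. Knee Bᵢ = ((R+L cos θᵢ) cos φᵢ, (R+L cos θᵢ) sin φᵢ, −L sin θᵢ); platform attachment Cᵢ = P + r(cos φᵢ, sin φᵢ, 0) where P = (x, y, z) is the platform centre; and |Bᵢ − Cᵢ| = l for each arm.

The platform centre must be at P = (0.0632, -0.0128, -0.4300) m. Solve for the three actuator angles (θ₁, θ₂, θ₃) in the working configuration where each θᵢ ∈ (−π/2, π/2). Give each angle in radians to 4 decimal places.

θ₁ = -0.1748, θ₂ = 0.2615, θ₃ = 0.1745

arm 1 (φ=0.0°): x'=0.0632, y'=-0.0128
  e−x'=0.0568;  (l²−L²−(e−x')²−y'²−z²)/2L = 0.1307
  θ1 = atan2(B,A) + arccos(C/0.4337) = -0.1748
φ2=120.0° → target in arm frame (-0.0427, -0.0483)
  A=0.1627, B=-0.4300, C=(l²−L²−A²−y'²−z²)/(2L)=0.0460
  θ2 = atan2(B,A) + arccos(C/0.4597) = 0.2615
φ3=240.0° → target in arm frame (-0.0205, 0.0611)
  e−x'=0.1405;  (l²−L²−(e−x')²−y'²−z²)/2L = 0.0637
  θ3 = atan2(B,A) + arccos(C/0.4524) = 0.1745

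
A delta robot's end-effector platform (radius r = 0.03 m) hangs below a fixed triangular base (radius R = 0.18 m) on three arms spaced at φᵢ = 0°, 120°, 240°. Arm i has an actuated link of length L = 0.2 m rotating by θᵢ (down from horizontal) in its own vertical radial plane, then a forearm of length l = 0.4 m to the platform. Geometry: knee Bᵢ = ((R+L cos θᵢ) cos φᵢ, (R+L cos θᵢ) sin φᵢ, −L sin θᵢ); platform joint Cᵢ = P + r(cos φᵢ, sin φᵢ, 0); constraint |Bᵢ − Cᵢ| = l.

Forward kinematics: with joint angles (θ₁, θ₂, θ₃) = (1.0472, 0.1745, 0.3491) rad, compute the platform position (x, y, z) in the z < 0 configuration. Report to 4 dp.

(-0.1236, 0.0192, -0.3147)

φ1=0.0°: virtual centre (0.2500, 0.0000, -0.1732), radius l
O2 = (0.3470·cos120.0°, 0.3470·sin120.0°, -0.0347) = (-0.1735, 0.3005, -0.0347)
φ3=240.0°: virtual centre (-0.1690, -0.2927, -0.0684), radius l
eliminate P² terms by subtracting sphere 1 from 2 and 3
plane₁₂: -0.8470x+0.6010y+0.2770z = 0.0291
Cramer: x(z) = -0.0329+0.2883z;  y(z) = 0.0020-0.0546z
sphere 1 gives Az²+Bz+C=0 with A=1.0861, B=0.1831, C=-0.0500;  B²−4AC=0.2506;  roots -0.3147, 0.1462;  negative root z = -0.3147
x = -0.1236, y = 0.0192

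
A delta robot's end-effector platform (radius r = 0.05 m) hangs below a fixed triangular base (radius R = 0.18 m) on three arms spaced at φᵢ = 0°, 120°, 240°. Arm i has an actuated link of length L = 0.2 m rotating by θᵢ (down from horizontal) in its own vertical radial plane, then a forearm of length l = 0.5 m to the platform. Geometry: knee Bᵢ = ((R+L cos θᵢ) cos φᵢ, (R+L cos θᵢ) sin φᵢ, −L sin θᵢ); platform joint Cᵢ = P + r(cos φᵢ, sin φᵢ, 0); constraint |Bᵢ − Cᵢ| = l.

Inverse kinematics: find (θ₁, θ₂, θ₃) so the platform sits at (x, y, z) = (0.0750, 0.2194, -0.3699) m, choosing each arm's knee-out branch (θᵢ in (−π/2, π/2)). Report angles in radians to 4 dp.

θ₁ = -0.0001, θ₂ = -0.3492, θ₃ = 1.0472

arm 1 (φ=0.0°): x'=0.0750, y'=0.2194
  e−x'=0.0550;  (l²−L²−(e−x')²−y'²−z²)/2L = 0.0550
  γ=atan2(-0.3699,0.0550)=-1.4232;  ψ=arccos(0.1472)=1.4231;  θ1=γ+ψ≈-0.0001
φ2=120.0° → target in arm frame (0.1525, -0.1747)
  e−x'=-0.0225;  (l²−L²−(e−x')²−y'²−z²)/2L = 0.1054
  √(A²+B²)=0.3706;  θ2 = -1.6316+1.2824 ≈ -0.3492
arm 3 (φ=240.0°): x'=-0.2275, y'=-0.0447
  e−x'=0.3575;  (l²−L²−(e−x')²−y'²−z²)/2L = -0.1416
  θ3 = atan2(B,A) + arccos(C/0.5144) = 1.0472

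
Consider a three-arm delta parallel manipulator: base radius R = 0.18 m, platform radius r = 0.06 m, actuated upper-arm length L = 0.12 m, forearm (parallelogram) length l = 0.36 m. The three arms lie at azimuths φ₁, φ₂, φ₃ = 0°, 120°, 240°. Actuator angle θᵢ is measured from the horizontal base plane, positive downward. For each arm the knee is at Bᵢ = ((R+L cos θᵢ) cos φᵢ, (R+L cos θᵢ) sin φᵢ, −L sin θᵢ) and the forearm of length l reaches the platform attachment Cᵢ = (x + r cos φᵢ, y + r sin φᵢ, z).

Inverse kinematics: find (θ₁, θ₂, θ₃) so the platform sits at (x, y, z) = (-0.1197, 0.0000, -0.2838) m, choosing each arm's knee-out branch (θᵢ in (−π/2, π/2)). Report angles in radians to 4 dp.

rotate P by −φ1: (-0.1197, 0.0000, -0.2838)
  A=0.2397, B=-0.2838, C=(l²−L²−A²−y'²−z²)/(2L)=-0.0950
  √(A²+B²)=0.3715;  θ1 = -0.8694+1.8294 ≈ 0.9599
φ2=120.0° → target in arm frame (0.0598, 0.1037)
  A=0.0602, B=-0.2838, C=(l²−L²−A²−y'²−z²)/(2L)=0.0846
  √(A²+B²)=0.2901;  θ2 = -1.3619+1.2750 ≈ -0.0869
rotate P by −φ3: (0.0599, -0.1037, -0.2838)
  A=0.0601, B=-0.2838, C=(l²−L²−A²−y'²−z²)/(2L)=0.0846
  γ=atan2(-0.2838,0.0601)=-1.3619;  ψ=arccos(0.2915)=1.2750;  θ3=γ+ψ≈-0.0869

θ₁ = 0.9599, θ₂ = -0.0869, θ₃ = -0.0869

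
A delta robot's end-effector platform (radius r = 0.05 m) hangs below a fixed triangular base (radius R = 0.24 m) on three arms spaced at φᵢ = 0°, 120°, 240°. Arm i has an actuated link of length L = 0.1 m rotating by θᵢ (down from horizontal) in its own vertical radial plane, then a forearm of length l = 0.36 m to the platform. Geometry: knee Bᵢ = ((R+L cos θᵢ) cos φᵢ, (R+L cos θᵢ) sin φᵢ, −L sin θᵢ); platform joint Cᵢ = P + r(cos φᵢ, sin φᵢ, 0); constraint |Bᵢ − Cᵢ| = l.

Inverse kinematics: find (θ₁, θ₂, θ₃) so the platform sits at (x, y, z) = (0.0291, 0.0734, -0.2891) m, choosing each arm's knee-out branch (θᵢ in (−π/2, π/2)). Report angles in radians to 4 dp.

θ₁ = 0.4361, θ₂ = 0.2611, θ₃ = 1.2218

φ1=0.0° → target in arm frame (0.0291, 0.0734)
  A=0.1609, B=-0.2891, C=(l²−L²−A²−y'²−z²)/(2L)=0.0237
  √(A²+B²)=0.3309;  θ1 = -1.0629+1.4990 ≈ 0.4361
φ2=120.0° → target in arm frame (0.0490, -0.0619)
  e−x'=0.1410;  (l²−L²−(e−x')²−y'²−z²)/2L = 0.0616
  θ2 = atan2(B,A) + arccos(C/0.3216) = 0.2611
φ3=240.0° → target in arm frame (-0.0781, -0.0115)
  A=0.2681, B=-0.2891, C=(l²−L²−A²−y'²−z²)/(2L)=-0.1800
  γ=atan2(-0.2891,0.2681)=-0.8230;  ψ=arccos(-0.4565)=2.0448;  θ3=γ+ψ≈1.2218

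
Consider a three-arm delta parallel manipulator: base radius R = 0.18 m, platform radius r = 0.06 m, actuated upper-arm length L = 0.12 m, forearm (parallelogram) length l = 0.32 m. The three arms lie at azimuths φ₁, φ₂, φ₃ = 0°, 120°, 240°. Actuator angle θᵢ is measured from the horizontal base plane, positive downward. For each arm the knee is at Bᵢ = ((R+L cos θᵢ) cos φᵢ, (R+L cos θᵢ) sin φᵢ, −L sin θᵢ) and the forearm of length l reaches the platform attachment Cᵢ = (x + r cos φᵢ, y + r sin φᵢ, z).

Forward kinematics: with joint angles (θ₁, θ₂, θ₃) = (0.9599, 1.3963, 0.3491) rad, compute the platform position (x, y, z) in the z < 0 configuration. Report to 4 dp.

(-0.0051, -0.1114, -0.3272)

arm 1 at φ=0.0°: e+L cos θ1 = 0.1888;  centre 1 = (0.1888, 0.0000, -0.0983)
centre 2 = (0.1408·cos120.0°, 0.1408·sin120.0°, -0.1182) = (-0.0704, 0.1220, -0.1182)
centre 3 = (0.2328·cos240.0°, 0.2328·sin240.0°, -0.0410) = (-0.1164, -0.2016, -0.0410)
|centre ₂|²−|centre ₁|² = -0.0115;  |centre ₃|²−|centre ₁|² = 0.0105
plane₁₂: -0.5185x+0.2439y+-0.0398z = -0.0115
det = 0.3579;  x = 0.0058+0.0332z,  y = -0.0349+0.2337z
sphere 1 gives Az²+Bz+C=0 with A=1.0557, B=0.1681, C=-0.0580;  B²−4AC=0.2732;  roots -0.3272, 0.1680;  negative root z = -0.3272
x = -0.0051, y = -0.1114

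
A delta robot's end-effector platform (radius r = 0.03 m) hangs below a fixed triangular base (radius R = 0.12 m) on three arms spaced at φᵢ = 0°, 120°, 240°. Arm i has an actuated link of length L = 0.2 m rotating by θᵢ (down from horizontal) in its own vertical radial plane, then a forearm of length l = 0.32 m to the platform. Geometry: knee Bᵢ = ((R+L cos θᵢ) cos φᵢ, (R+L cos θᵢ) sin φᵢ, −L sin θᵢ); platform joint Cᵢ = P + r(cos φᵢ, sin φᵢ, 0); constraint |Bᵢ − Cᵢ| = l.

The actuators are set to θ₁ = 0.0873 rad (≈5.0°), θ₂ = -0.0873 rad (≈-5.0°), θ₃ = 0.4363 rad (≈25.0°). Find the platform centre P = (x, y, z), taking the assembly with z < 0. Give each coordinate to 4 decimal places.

(0.0088, 0.0385, -0.1667)

φ1=0.0°: virtual centre (0.2892, 0.0000, -0.0174), radius l
O2 = (0.2892·cos120.0°, 0.2892·sin120.0°, 0.0174) = (-0.1446, 0.2505, 0.0174)
O3 = (0.2713·cos240.0°, 0.2713·sin240.0°, -0.0845) = (-0.1356, -0.2349, -0.0845)
subtract pairs → two planes through P
linear system: -0.8677x+0.5010y = 0.0000−0.0698z; -0.8497x+-0.4698y = -0.0032−-0.1342z
Cramer: x(z) = 0.0019-0.0413z;  y(z) = 0.0034-0.2108z
quadratic in z: (1.0461)z²+(0.0572)z+(-0.0195)=0, √Δ=0.2917 → z ∈ {-0.1667, 0.1121}; z = -0.1667 (taking z<0)
x = 0.0088, y = 0.0385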